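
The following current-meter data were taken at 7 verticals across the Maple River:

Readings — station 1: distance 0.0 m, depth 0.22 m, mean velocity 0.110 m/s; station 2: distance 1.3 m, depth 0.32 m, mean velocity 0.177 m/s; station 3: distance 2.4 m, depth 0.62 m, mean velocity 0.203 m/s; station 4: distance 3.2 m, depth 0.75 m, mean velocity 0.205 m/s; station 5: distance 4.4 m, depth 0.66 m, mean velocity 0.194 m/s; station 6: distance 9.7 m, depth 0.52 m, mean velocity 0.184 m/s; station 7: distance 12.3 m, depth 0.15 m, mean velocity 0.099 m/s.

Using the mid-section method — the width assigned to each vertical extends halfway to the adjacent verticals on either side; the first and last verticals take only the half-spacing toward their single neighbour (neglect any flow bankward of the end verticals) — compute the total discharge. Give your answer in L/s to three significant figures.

w_1 = (1.3 − 0.0)/2 = 0.65 m; q_1 = 0.110 × 0.22 × 0.65 = 0.01573 m³/s
w_2 = (2.4 − 0.0)/2 = 1.2 m; q_2 = 0.177 × 0.32 × 1.2 = 0.06797 m³/s
w_3 = (3.2 − 1.3)/2 = 0.95 m; q_3 = 0.203 × 0.62 × 0.95 = 0.1196 m³/s
w_4 = (4.4 − 2.4)/2 = 1 m; q_4 = 0.205 × 0.75 × 1 = 0.1538 m³/s
w_5 = (9.7 − 3.2)/2 = 3.25 m; q_5 = 0.194 × 0.66 × 3.25 = 0.4161 m³/s
w_6 = (12.3 − 4.4)/2 = 3.95 m; q_6 = 0.184 × 0.52 × 3.95 = 0.3779 m³/s
w_7 = (12.3 − 9.7)/2 = 1.3 m; q_7 = 0.099 × 0.15 × 1.3 = 0.01931 m³/s
Q = Σ qᵢ = 1.170 m³/s
= 1.170 × 1000 = 1170 L/s

1170 L/s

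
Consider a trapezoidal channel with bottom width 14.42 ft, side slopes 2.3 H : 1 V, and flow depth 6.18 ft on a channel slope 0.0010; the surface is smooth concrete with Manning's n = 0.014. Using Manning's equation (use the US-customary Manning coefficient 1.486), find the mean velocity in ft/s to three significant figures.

8.31 ft/s

A = (b + z·y)·y = (14.42 + 2.3×6.18)×6.18 = 177.0 ft²
P = b + 2y√(1+z²) = 14.42 + 2×6.18×√(1+2.3²) = 45.42 ft
R = A/P = 177.0/45.42 = 3.896 ft
Q = (1.486/n)·A·R^(2/3)·S^(1/2) = (1.486/0.014) × 177.0 × 3.896^(2/3) × 0.0010^(1/2) = 1471 ft³/s
V = Q/A = 1471/177.0 = 8.311 ft/s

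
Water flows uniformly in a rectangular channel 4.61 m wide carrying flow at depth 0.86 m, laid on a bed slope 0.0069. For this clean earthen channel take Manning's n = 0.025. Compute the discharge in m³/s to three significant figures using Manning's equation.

A = b·y = 4.61 × 0.86 = 3.965 m²
P = b + 2y = 4.61 + 2×0.86 = 6.330 m
R = A/P = 3.965/6.330 = 0.6263 m
Q = (1/n)·A·R^(2/3)·S^(1/2) = (1/0.025) × 3.965 × 0.6263^(2/3) × 0.0069^(1/2) = 9.643 m³/s

9.64 m³/s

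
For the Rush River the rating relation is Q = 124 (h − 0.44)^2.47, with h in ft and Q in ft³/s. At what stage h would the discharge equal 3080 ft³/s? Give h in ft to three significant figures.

h − h₀ = (Q/C)^(1/b) = (3080/124)^(1/2.47) = 3.671 ft
h = 0.44 + 3.671 = 4.111 ft

4.11 ft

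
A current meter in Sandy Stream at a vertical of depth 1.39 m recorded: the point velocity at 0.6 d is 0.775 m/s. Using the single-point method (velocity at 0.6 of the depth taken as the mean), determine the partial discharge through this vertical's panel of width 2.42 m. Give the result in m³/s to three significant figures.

2.61 m³/s

v̄ = v₀.₆ = 0.775 m/s
q = v̄ × d × w = 0.7750 × 1.39 × 2.42 = 2.607 m³/s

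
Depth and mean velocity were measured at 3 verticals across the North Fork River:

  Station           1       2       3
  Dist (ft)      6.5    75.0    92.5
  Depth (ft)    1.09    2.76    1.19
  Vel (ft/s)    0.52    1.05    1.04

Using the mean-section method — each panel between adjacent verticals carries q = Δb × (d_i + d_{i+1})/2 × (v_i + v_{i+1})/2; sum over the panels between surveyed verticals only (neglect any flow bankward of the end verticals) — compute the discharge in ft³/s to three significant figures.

140 ft³/s

Panel 1-2: Δb = 68.5 ft, d̄ = (1.09+2.76)/2 = 1.925, v̄ = (0.52+1.05)/2 = 0.785 → q = 68.5×1.925×0.785 = 103.5 ft³/s
Panel 2-3: Δb = 17.5 ft, d̄ = (2.76+1.19)/2 = 1.975, v̄ = (1.05+1.04)/2 = 1.045 → q = 17.5×1.975×1.045 = 36.12 ft³/s
Q = Σ q = 139.6 ft³/s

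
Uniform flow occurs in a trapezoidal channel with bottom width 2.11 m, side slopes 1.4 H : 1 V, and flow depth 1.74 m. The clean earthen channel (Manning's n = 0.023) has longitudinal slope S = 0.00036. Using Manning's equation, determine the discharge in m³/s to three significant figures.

A = (b + z·y)·y = (2.11 + 1.4×1.74)×1.74 = 7.910 m²
P = b + 2y√(1+z²) = 2.11 + 2×1.74×√(1+1.4²) = 8.097 m
R = A/P = 7.910/8.097 = 0.9769 m
Q = (1/n)·A·R^(2/3)·S^(1/2) = (1/0.023) × 7.910 × 0.9769^(2/3) × 0.00036^(1/2) = 6.424 m³/s

6.42 m³/s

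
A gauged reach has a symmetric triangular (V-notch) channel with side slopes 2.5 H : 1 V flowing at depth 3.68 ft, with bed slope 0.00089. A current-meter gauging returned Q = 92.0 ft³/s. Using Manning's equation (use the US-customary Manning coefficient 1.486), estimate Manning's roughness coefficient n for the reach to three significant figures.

A = z·y² = 2.5×3.68² = 33.86 ft²
P = 2y√(1+z²) = 2×3.68×√(1+2.5²) = 19.82 ft
R = A/P = 33.86/19.82 = 1.708 ft
n = (1.486/Q)·A·R^(2/3)·S^(1/2) = (1.486/92.0) × 33.86 × 1.429 × 0.02983 = 0.02331

0.0233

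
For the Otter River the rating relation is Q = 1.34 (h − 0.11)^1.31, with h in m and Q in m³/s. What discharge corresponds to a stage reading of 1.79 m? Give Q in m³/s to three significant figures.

Q = 1.34 × (1.79 − 0.11)^1.31 = 1.34 × 1.68^1.31 = 2.644 m³/s

2.64 m³/s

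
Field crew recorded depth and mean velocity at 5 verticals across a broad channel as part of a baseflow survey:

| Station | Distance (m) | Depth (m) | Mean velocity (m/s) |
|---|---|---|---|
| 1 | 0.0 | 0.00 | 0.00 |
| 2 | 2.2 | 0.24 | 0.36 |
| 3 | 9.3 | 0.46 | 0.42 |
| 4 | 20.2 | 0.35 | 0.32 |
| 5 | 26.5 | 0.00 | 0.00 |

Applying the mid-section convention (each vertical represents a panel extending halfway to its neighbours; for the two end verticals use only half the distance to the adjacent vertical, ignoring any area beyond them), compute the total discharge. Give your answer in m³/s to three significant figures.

w_2 = (9.3 − 0.0)/2 = 4.65 m; q_2 = 0.36 × 0.24 × 4.65 = 0.4018 m³/s
w_3 = (20.2 − 2.2)/2 = 9 m; q_3 = 0.42 × 0.46 × 9 = 1.739 m³/s
w_4 = (26.5 − 9.3)/2 = 8.6 m; q_4 = 0.32 × 0.35 × 8.6 = 0.9632 m³/s
Stations 1, 5 contribute zero (depth or velocity is 0).
Q = Σ qᵢ = 3.104 m³/s

3.10 m³/s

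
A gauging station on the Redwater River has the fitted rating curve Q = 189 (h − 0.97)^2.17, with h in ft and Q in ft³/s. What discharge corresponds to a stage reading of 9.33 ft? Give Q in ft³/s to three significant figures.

Q = 189 × (9.33 − 0.97)^2.17 = 189 × 8.36^2.17 = 18950 ft³/s

19000 ft³/s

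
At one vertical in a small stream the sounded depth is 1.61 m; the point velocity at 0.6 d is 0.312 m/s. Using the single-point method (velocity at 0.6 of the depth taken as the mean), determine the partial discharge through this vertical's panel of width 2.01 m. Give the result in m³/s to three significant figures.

1.01 m³/s

v̄ = v₀.₆ = 0.312 m/s
q = v̄ × d × w = 0.3120 × 1.61 × 2.01 = 1.010 m³/s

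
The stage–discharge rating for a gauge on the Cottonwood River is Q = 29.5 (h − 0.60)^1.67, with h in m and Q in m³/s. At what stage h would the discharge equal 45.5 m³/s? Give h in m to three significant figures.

1.90 m

h − h₀ = (Q/C)^(1/b) = (45.5/29.5)^(1/1.67) = 1.296 m
h = 0.60 + 1.296 = 1.896 m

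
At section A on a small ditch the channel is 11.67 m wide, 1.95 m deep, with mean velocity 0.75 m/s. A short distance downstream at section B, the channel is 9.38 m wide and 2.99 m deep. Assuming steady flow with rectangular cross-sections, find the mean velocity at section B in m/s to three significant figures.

Q = A₁V₁ = (11.67×1.95) × 0.75 = 17.07 m³/s
A₂ = 9.38 × 2.99 = 28.05 m²
V₂ = Q/A₂ = 17.07/28.05 = 0.6085 m/s

0.609 m/s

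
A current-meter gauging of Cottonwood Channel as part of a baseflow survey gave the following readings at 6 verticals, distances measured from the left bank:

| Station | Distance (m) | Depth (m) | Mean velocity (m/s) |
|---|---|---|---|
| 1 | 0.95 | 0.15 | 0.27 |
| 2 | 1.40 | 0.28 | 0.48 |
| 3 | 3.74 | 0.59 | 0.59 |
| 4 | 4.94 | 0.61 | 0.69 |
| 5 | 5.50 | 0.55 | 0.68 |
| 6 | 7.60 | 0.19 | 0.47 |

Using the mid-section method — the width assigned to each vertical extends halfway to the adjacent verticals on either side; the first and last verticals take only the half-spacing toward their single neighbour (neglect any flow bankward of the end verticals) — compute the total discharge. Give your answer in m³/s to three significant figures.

w_1 = (1.40 − 0.95)/2 = 0.225 m; q_1 = 0.27 × 0.15 × 0.225 = 0.009113 m³/s
w_2 = (3.74 − 0.95)/2 = 1.395 m; q_2 = 0.48 × 0.28 × 1.395 = 0.1875 m³/s
w_3 = (4.94 − 1.40)/2 = 1.77 m; q_3 = 0.59 × 0.59 × 1.77 = 0.6161 m³/s
w_4 = (5.50 − 3.74)/2 = 0.88 m; q_4 = 0.69 × 0.61 × 0.88 = 0.3704 m³/s
w_5 = (7.60 − 4.94)/2 = 1.33 m; q_5 = 0.68 × 0.55 × 1.33 = 0.4974 m³/s
w_6 = (7.60 − 5.50)/2 = 1.05 m; q_6 = 0.47 × 0.19 × 1.05 = 0.09377 m³/s
Q = Σ qᵢ = 1.774 m³/s

1.77 m³/s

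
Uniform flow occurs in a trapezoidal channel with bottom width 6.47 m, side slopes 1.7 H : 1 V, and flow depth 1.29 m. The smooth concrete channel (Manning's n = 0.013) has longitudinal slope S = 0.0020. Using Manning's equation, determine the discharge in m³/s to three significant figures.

A = (b + z·y)·y = (6.47 + 1.7×1.29)×1.29 = 11.18 m²
P = b + 2y√(1+z²) = 6.47 + 2×1.29×√(1+1.7²) = 11.56 m
R = A/P = 11.18/11.56 = 0.9668 m
Q = (1/n)·A·R^(2/3)·S^(1/2) = (1/0.013) × 11.18 × 0.9668^(2/3) × 0.0020^(1/2) = 37.59 m³/s

37.6 m³/s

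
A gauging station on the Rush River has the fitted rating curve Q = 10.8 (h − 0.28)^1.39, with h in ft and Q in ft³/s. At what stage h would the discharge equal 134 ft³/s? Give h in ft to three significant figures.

6.40 ft

h − h₀ = (Q/C)^(1/b) = (134/10.8)^(1/1.39) = 6.121 ft
h = 0.28 + 6.121 = 6.401 ft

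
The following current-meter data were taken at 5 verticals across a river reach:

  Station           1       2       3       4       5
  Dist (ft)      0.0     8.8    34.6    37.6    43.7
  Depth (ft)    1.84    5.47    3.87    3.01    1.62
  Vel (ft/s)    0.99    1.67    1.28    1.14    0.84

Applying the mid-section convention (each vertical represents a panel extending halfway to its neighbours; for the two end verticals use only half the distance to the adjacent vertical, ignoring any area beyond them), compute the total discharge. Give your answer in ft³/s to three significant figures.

w_1 = (8.8 − 0.0)/2 = 4.4 ft; q_1 = 0.99 × 1.84 × 4.4 = 8.015 ft³/s
w_2 = (34.6 − 0.0)/2 = 17.3 ft; q_2 = 1.67 × 5.47 × 17.3 = 158.0 ft³/s
w_3 = (37.6 − 8.8)/2 = 14.4 ft; q_3 = 1.28 × 3.87 × 14.4 = 71.33 ft³/s
w_4 = (43.7 − 34.6)/2 = 4.55 ft; q_4 = 1.14 × 3.01 × 4.55 = 15.61 ft³/s
w_5 = (43.7 − 37.6)/2 = 3.05 ft; q_5 = 0.84 × 1.62 × 3.05 = 4.150 ft³/s
Q = Σ qᵢ = 257.1 ft³/s

257 ft³/s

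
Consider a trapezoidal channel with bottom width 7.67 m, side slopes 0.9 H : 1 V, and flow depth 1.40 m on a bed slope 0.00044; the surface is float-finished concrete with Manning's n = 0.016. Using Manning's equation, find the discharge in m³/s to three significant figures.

A = (b + z·y)·y = (7.67 + 0.9×1.40)×1.40 = 12.50 m²
P = b + 2y√(1+z²) = 7.67 + 2×1.40×√(1+0.9²) = 11.44 m
R = A/P = 12.50/11.44 = 1.093 m
Q = (1/n)·A·R^(2/3)·S^(1/2) = (1/0.016) × 12.50 × 1.093^(2/3) × 0.00044^(1/2) = 17.39 m³/s

17.4 m³/s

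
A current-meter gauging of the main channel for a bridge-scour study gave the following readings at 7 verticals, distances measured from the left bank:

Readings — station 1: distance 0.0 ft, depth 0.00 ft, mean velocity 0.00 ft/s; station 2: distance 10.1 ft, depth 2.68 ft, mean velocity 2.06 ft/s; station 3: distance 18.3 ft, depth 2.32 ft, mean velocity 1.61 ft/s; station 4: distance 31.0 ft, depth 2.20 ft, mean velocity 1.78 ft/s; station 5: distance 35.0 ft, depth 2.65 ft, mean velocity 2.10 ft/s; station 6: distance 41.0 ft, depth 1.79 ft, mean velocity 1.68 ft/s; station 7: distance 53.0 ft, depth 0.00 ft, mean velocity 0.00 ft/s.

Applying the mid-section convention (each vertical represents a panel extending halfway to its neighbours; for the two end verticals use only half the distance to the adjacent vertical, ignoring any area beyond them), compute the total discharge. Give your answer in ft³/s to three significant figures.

w_2 = (18.3 − 0.0)/2 = 9.15 ft; q_2 = 2.06 × 2.68 × 9.15 = 50.52 ft³/s
w_3 = (31.0 − 10.1)/2 = 10.45 ft; q_3 = 1.61 × 2.32 × 10.45 = 39.03 ft³/s
w_4 = (35.0 − 18.3)/2 = 8.35 ft; q_4 = 1.78 × 2.20 × 8.35 = 32.70 ft³/s
w_5 = (41.0 − 31.0)/2 = 5 ft; q_5 = 2.10 × 2.65 × 5 = 27.83 ft³/s
w_6 = (53.0 − 35.0)/2 = 9 ft; q_6 = 1.68 × 1.79 × 9 = 27.06 ft³/s
Stations 1, 7 contribute zero (depth or velocity is 0).
Q = Σ qᵢ = 177.1 ft³/s

177 ft³/s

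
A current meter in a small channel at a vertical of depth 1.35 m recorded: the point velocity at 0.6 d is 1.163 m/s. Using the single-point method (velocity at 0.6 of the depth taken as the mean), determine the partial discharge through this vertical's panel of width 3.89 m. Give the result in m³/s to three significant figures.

6.11 m³/s

v̄ = v₀.₆ = 1.163 m/s
q = v̄ × d × w = 1.163 × 1.35 × 3.89 = 6.107 m³/s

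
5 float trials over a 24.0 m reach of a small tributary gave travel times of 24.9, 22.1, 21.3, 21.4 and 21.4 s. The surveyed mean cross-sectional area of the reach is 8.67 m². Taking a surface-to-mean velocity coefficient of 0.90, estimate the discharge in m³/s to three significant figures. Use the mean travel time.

8.43 m³/s

t̄ = (24.9 + 22.1 + 21.3 + 21.4 + 21.4) / 5 = 22.22 s
v_surface = L / t̄ = 24.0 / 22.22 = 1.080 m/s
v_mean = 0.90 × 1.080 = 0.9721 m/s
Q = A × v_mean = 8.67 × 0.9721 = 8.428 m³/s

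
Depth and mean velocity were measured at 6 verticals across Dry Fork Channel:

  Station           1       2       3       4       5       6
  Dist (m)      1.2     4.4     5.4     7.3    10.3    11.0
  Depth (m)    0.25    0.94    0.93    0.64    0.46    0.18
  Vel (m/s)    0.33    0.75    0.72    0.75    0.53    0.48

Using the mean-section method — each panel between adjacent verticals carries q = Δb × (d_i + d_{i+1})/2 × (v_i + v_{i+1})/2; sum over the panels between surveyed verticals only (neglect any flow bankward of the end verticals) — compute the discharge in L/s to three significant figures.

Panel 1-2: Δb = 3.2 m, d̄ = (0.25+0.94)/2 = 0.595, v̄ = (0.33+0.75)/2 = 0.54 → q = 3.2×0.595×0.54 = 1.028 m³/s
Panel 2-3: Δb = 1 m, d̄ = (0.94+0.93)/2 = 0.935, v̄ = (0.75+0.72)/2 = 0.735 → q = 1×0.935×0.735 = 0.6872 m³/s
Panel 3-4: Δb = 1.9 m, d̄ = (0.93+0.64)/2 = 0.785, v̄ = (0.72+0.75)/2 = 0.735 → q = 1.9×0.785×0.735 = 1.096 m³/s
Panel 4-5: Δb = 3 m, d̄ = (0.64+0.46)/2 = 0.55, v̄ = (0.75+0.53)/2 = 0.64 → q = 3×0.55×0.64 = 1.056 m³/s
Panel 5-6: Δb = 0.7 m, d̄ = (0.46+0.18)/2 = 0.32, v̄ = (0.53+0.48)/2 = 0.505 → q = 0.7×0.32×0.505 = 0.1131 m³/s
Q = Σ q = 3.981 m³/s
= 3.981 × 1000 = 3981 L/s

3980 L/s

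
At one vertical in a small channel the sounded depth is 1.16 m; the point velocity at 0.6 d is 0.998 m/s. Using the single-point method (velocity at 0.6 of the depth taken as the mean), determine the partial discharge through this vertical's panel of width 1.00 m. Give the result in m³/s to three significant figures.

1.16 m³/s

v̄ = v₀.₆ = 0.998 m/s
q = v̄ × d × w = 0.9980 × 1.16 × 1.00 = 1.158 m³/s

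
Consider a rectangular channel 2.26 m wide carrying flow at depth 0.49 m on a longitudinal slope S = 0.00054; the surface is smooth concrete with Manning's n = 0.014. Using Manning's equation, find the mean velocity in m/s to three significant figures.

A = b·y = 2.26 × 0.49 = 1.107 m²
P = b + 2y = 2.26 + 2×0.49 = 3.240 m
R = A/P = 1.107/3.240 = 0.3418 m
Q = (1/n)·A·R^(2/3)·S^(1/2) = (1/0.014) × 1.107 × 0.3418^(2/3) × 0.00054^(1/2) = 0.8986 m³/s
V = Q/A = 0.8986/1.107 = 0.8114 m/s

0.811 m/s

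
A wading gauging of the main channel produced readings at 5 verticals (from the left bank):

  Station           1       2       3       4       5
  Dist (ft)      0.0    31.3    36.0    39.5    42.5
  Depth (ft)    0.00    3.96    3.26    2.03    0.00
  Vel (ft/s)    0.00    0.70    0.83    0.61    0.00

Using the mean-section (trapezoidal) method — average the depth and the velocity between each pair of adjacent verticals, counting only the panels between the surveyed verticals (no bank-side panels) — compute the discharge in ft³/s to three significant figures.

42.3 ft³/s

Panel 1-2: Δb = 31.3 ft, d̄ = (0.00+3.96)/2 = 1.98, v̄ = (0.00+0.70)/2 = 0.35 → q = 31.3×1.98×0.35 = 21.69 ft³/s
Panel 2-3: Δb = 4.7 ft, d̄ = (3.96+3.26)/2 = 3.61, v̄ = (0.70+0.83)/2 = 0.765 → q = 4.7×3.61×0.765 = 12.98 ft³/s
Panel 3-4: Δb = 3.5 ft, d̄ = (3.26+2.03)/2 = 2.645, v̄ = (0.83+0.61)/2 = 0.72 → q = 3.5×2.645×0.72 = 6.665 ft³/s
Panel 4-5: Δb = 3 ft, d̄ = (2.03+0.00)/2 = 1.015, v̄ = (0.61+0.00)/2 = 0.305 → q = 3×1.015×0.305 = 0.9287 ft³/s
Q = Σ q = 42.26 ft³/s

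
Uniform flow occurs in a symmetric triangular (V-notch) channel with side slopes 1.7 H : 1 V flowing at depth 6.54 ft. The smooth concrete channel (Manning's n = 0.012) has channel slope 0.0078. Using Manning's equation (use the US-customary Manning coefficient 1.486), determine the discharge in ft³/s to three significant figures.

1590 ft³/s

A = z·y² = 1.7×6.54² = 72.71 ft²
P = 2y√(1+z²) = 2×6.54×√(1+1.7²) = 25.80 ft
R = A/P = 72.71/25.80 = 2.819 ft
Q = (1.486/n)·A·R^(2/3)·S^(1/2) = (1.486/0.012) × 72.71 × 2.819^(2/3) × 0.0078^(1/2) = 1587 ft³/s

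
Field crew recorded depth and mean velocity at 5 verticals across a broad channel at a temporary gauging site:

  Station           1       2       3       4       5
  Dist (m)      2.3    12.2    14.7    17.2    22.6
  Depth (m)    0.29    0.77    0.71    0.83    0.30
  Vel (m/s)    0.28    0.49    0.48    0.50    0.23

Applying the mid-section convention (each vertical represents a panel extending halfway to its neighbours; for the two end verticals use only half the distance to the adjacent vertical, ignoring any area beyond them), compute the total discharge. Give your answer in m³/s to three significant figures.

5.42 m³/s

w_1 = (12.2 − 2.3)/2 = 4.95 m; q_1 = 0.28 × 0.29 × 4.95 = 0.4019 m³/s
w_2 = (14.7 − 2.3)/2 = 6.2 m; q_2 = 0.49 × 0.77 × 6.2 = 2.339 m³/s
w_3 = (17.2 − 12.2)/2 = 2.5 m; q_3 = 0.48 × 0.71 × 2.5 = 0.8520 m³/s
w_4 = (22.6 − 14.7)/2 = 3.95 m; q_4 = 0.50 × 0.83 × 3.95 = 1.639 m³/s
w_5 = (22.6 − 17.2)/2 = 2.7 m; q_5 = 0.23 × 0.30 × 2.7 = 0.1863 m³/s
Q = Σ qᵢ = 5.419 m³/s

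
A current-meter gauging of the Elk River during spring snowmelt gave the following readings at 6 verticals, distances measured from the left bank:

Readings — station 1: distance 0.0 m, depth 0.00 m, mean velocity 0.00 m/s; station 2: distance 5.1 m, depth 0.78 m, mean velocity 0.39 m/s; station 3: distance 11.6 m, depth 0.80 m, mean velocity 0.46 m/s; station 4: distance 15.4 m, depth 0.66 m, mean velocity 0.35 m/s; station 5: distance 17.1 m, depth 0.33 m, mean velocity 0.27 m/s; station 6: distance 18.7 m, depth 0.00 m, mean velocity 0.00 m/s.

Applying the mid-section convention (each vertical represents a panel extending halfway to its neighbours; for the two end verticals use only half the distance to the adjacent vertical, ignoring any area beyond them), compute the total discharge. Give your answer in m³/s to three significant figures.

4.44 m³/s

w_2 = (11.6 − 0.0)/2 = 5.8 m; q_2 = 0.39 × 0.78 × 5.8 = 1.764 m³/s
w_3 = (15.4 − 5.1)/2 = 5.15 m; q_3 = 0.46 × 0.80 × 5.15 = 1.895 m³/s
w_4 = (17.1 − 11.6)/2 = 2.75 m; q_4 = 0.35 × 0.66 × 2.75 = 0.6353 m³/s
w_5 = (18.7 − 15.4)/2 = 1.65 m; q_5 = 0.27 × 0.33 × 1.65 = 0.1470 m³/s
Stations 1, 6 contribute zero (depth or velocity is 0).
Q = Σ qᵢ = 4.442 m³/s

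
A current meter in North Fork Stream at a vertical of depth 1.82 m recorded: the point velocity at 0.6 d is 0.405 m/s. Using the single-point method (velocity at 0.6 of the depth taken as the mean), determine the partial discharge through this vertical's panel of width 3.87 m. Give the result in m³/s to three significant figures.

v̄ = v₀.₆ = 0.405 m/s
q = v̄ × d × w = 0.4050 × 1.82 × 3.87 = 2.853 m³/s

2.85 m³/s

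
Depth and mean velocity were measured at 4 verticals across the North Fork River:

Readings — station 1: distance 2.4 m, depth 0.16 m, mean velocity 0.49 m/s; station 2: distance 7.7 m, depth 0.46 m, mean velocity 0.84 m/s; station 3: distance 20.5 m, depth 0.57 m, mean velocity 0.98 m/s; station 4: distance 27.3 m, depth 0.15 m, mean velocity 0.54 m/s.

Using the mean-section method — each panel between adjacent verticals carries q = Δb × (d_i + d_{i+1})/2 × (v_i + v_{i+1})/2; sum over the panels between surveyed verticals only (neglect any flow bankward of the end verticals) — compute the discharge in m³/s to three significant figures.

8.95 m³/s

Panel 1-2: Δb = 5.3 m, d̄ = (0.16+0.46)/2 = 0.31, v̄ = (0.49+0.84)/2 = 0.665 → q = 5.3×0.31×0.665 = 1.093 m³/s
Panel 2-3: Δb = 12.8 m, d̄ = (0.46+0.57)/2 = 0.515, v̄ = (0.84+0.98)/2 = 0.91 → q = 12.8×0.515×0.91 = 5.999 m³/s
Panel 3-4: Δb = 6.8 m, d̄ = (0.57+0.15)/2 = 0.36, v̄ = (0.98+0.54)/2 = 0.76 → q = 6.8×0.36×0.76 = 1.860 m³/s
Q = Σ q = 8.952 m³/s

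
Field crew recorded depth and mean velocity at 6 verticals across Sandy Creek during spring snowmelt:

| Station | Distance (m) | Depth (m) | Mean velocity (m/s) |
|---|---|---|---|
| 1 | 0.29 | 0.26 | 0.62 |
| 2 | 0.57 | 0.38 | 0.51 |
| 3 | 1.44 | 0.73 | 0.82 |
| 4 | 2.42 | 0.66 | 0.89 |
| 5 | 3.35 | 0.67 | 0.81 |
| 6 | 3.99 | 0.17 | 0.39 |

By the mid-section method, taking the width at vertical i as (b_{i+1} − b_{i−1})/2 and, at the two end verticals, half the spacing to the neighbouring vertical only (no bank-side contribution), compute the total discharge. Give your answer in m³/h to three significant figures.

w_1 = (0.57 − 0.29)/2 = 0.14 m; q_1 = 0.62 × 0.26 × 0.14 = 0.02257 m³/s
w_2 = (1.44 − 0.29)/2 = 0.575 m; q_2 = 0.51 × 0.38 × 0.575 = 0.1114 m³/s
w_3 = (2.42 − 0.57)/2 = 0.925 m; q_3 = 0.82 × 0.73 × 0.925 = 0.5537 m³/s
w_4 = (3.35 − 1.44)/2 = 0.955 m; q_4 = 0.89 × 0.66 × 0.955 = 0.5610 m³/s
w_5 = (3.99 − 2.42)/2 = 0.785 m; q_5 = 0.81 × 0.67 × 0.785 = 0.4260 m³/s
w_6 = (3.99 − 3.35)/2 = 0.32 m; q_6 = 0.39 × 0.17 × 0.32 = 0.02122 m³/s
Q = Σ qᵢ = 1.696 m³/s
= 1.696 × 3600 = 6105 m³/h

6110 m³/h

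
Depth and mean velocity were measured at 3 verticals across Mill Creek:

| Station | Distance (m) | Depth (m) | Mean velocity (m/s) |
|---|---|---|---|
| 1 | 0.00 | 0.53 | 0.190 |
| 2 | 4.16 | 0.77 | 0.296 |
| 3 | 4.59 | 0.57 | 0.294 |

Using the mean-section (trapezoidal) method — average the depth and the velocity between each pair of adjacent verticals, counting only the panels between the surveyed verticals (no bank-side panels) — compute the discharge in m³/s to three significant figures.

0.742 m³/s

Panel 1-2: Δb = 4.16 m, d̄ = (0.53+0.77)/2 = 0.65, v̄ = (0.190+0.296)/2 = 0.243 → q = 4.16×0.65×0.243 = 0.6571 m³/s
Panel 2-3: Δb = 0.43 m, d̄ = (0.77+0.57)/2 = 0.67, v̄ = (0.296+0.294)/2 = 0.295 → q = 0.43×0.67×0.295 = 0.08499 m³/s
Q = Σ q = 0.7421 m³/s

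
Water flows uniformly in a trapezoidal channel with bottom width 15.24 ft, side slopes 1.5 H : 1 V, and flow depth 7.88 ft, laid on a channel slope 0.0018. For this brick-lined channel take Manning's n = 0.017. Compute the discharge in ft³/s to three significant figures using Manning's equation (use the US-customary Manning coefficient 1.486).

2280 ft³/s

A = (b + z·y)·y = (15.24 + 1.5×7.88)×7.88 = 213.2 ft²
P = b + 2y√(1+z²) = 15.24 + 2×7.88×√(1+1.5²) = 43.65 ft
R = A/P = 213.2/43.65 = 4.885 ft
Q = (1.486/n)·A·R^(2/3)·S^(1/2) = (1.486/0.017) × 213.2 × 4.885^(2/3) × 0.0018^(1/2) = 2277 ft³/s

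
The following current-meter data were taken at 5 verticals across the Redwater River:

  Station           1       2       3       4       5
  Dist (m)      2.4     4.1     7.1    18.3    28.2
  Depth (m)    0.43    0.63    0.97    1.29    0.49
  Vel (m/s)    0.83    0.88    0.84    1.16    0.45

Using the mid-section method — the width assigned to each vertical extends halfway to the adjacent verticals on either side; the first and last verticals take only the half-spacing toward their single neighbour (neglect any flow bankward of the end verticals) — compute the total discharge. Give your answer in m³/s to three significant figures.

w_1 = (4.1 − 2.4)/2 = 0.85 m; q_1 = 0.83 × 0.43 × 0.85 = 0.3034 m³/s
w_2 = (7.1 − 2.4)/2 = 2.35 m; q_2 = 0.88 × 0.63 × 2.35 = 1.303 m³/s
w_3 = (18.3 − 4.1)/2 = 7.1 m; q_3 = 0.84 × 0.97 × 7.1 = 5.785 m³/s
w_4 = (28.2 − 7.1)/2 = 10.55 m; q_4 = 1.16 × 1.29 × 10.55 = 15.79 m³/s
w_5 = (28.2 − 18.3)/2 = 4.95 m; q_5 = 0.45 × 0.49 × 4.95 = 1.091 m³/s
Q = Σ qᵢ = 24.27 m³/s

24.3 m³/s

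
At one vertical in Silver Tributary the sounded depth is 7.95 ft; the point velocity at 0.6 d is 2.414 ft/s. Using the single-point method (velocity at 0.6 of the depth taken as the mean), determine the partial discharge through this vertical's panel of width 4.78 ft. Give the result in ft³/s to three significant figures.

v̄ = v₀.₆ = 2.414 ft/s
q = v̄ × d × w = 2.414 × 7.95 × 4.78 = 91.73 ft³/s

91.7 ft³/s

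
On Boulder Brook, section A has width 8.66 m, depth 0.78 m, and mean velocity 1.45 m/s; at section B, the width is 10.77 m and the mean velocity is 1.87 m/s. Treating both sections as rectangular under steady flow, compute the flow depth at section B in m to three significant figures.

0.486 m

Q = A₁V₁ = (8.66×0.78) × 1.45 = 9.794 m³/s
d₂ = Q/(b₂ V₂) = 9.794/(10.77×1.87) = 0.4863 m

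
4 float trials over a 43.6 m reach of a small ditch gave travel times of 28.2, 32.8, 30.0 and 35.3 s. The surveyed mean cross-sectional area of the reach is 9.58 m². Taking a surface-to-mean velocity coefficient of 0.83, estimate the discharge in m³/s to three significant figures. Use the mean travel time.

t̄ = (28.2 + 32.8 + 30.0 + 35.3) / 4 = 31.575 s
v_surface = L / t̄ = 43.6 / 31.575 = 1.381 m/s
v_mean = 0.83 × 1.381 = 1.146 m/s
Q = A × v_mean = 9.58 × 1.146 = 10.98 m³/s

11.0 m³/s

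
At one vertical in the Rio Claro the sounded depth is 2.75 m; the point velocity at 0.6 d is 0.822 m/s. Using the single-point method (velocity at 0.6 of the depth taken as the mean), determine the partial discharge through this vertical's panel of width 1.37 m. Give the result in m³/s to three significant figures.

v̄ = v₀.₆ = 0.822 m/s
q = v̄ × d × w = 0.8220 × 2.75 × 1.37 = 3.097 m³/s

3.10 m³/s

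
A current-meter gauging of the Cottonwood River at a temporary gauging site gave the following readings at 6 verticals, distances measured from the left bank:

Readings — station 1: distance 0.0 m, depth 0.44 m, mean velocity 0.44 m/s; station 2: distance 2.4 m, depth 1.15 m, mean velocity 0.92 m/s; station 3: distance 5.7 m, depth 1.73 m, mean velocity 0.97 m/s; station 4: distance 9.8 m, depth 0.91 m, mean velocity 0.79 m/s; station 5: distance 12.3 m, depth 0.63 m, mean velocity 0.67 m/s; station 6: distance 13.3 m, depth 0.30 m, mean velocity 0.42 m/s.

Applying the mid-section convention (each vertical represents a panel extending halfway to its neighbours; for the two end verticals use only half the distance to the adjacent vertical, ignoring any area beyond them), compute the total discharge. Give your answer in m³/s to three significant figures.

w_1 = (2.4 − 0.0)/2 = 1.2 m; q_1 = 0.44 × 0.44 × 1.2 = 0.2323 m³/s
w_2 = (5.7 − 0.0)/2 = 2.85 m; q_2 = 0.92 × 1.15 × 2.85 = 3.015 m³/s
w_3 = (9.8 − 2.4)/2 = 3.7 m; q_3 = 0.97 × 1.73 × 3.7 = 6.209 m³/s
w_4 = (12.3 − 5.7)/2 = 3.3 m; q_4 = 0.79 × 0.91 × 3.3 = 2.372 m³/s
w_5 = (13.3 − 9.8)/2 = 1.75 m; q_5 = 0.67 × 0.63 × 1.75 = 0.7387 m³/s
w_6 = (13.3 − 12.3)/2 = 0.5 m; q_6 = 0.42 × 0.30 × 0.5 = 0.06300 m³/s
Q = Σ qᵢ = 12.63 m³/s

12.6 m³/s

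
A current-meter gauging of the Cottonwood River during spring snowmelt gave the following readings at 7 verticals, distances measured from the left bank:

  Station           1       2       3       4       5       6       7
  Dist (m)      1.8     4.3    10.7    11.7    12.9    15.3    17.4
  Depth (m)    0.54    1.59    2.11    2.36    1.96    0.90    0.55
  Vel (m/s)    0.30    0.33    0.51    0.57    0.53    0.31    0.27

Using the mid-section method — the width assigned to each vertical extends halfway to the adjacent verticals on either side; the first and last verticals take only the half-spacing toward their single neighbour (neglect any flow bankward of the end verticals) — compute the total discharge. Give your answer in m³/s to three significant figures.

10.7 m³/s

w_1 = (4.3 − 1.8)/2 = 1.25 m; q_1 = 0.30 × 0.54 × 1.25 = 0.2025 m³/s
w_2 = (10.7 − 1.8)/2 = 4.45 m; q_2 = 0.33 × 1.59 × 4.45 = 2.335 m³/s
w_3 = (11.7 − 4.3)/2 = 3.7 m; q_3 = 0.51 × 2.11 × 3.7 = 3.982 m³/s
w_4 = (12.9 − 10.7)/2 = 1.1 m; q_4 = 0.57 × 2.36 × 1.1 = 1.480 m³/s
w_5 = (15.3 − 11.7)/2 = 1.8 m; q_5 = 0.53 × 1.96 × 1.8 = 1.870 m³/s
w_6 = (17.4 − 12.9)/2 = 2.25 m; q_6 = 0.31 × 0.90 × 2.25 = 0.6278 m³/s
w_7 = (17.4 − 15.3)/2 = 1.05 m; q_7 = 0.27 × 0.55 × 1.05 = 0.1559 m³/s
Q = Σ qᵢ = 10.65 m³/s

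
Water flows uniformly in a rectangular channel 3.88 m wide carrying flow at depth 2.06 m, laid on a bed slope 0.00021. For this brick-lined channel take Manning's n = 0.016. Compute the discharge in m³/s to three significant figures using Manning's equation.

7.23 m³/s

A = b·y = 3.88 × 2.06 = 7.993 m²
P = b + 2y = 3.88 + 2×2.06 = 8.000 m
R = A/P = 7.993/8.000 = 0.9991 m
Q = (1/n)·A·R^(2/3)·S^(1/2) = (1/0.016) × 7.993 × 0.9991^(2/3) × 0.00021^(1/2) = 7.235 m³/s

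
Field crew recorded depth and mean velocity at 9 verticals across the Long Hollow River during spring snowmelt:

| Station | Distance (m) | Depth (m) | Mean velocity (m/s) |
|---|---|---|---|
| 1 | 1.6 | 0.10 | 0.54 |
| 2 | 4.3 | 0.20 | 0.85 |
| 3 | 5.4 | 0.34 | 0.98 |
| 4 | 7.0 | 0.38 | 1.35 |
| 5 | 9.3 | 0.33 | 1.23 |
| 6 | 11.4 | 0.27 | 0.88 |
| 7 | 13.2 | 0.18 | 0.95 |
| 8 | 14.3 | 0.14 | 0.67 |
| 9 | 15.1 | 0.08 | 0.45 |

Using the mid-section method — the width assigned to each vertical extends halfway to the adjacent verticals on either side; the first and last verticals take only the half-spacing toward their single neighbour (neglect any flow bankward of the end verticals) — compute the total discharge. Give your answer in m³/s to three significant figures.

w_1 = (4.3 − 1.6)/2 = 1.35 m; q_1 = 0.54 × 0.10 × 1.35 = 0.07290 m³/s
w_2 = (5.4 − 1.6)/2 = 1.9 m; q_2 = 0.85 × 0.20 × 1.9 = 0.3230 m³/s
w_3 = (7.0 − 4.3)/2 = 1.35 m; q_3 = 0.98 × 0.34 × 1.35 = 0.4498 m³/s
w_4 = (9.3 − 5.4)/2 = 1.95 m; q_4 = 1.35 × 0.38 × 1.95 = 1.000 m³/s
w_5 = (11.4 − 7.0)/2 = 2.2 m; q_5 = 1.23 × 0.33 × 2.2 = 0.8930 m³/s
w_6 = (13.2 − 9.3)/2 = 1.95 m; q_6 = 0.88 × 0.27 × 1.95 = 0.4633 m³/s
w_7 = (14.3 − 11.4)/2 = 1.45 m; q_7 = 0.95 × 0.18 × 1.45 = 0.2480 m³/s
w_8 = (15.1 − 13.2)/2 = 0.95 m; q_8 = 0.67 × 0.14 × 0.95 = 0.08911 m³/s
w_9 = (15.1 − 14.3)/2 = 0.4 m; q_9 = 0.45 × 0.08 × 0.4 = 0.01440 m³/s
Q = Σ qᵢ = 3.554 m³/s

3.55 m³/s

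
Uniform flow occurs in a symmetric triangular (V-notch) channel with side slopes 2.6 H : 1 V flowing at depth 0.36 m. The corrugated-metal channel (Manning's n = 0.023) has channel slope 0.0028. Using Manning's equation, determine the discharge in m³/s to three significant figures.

A = z·y² = 2.6×0.36² = 0.3370 m²
P = 2y√(1+z²) = 2×0.36×√(1+2.6²) = 2.006 m
R = A/P = 0.3370/2.006 = 0.1680 m
Q = (1/n)·A·R^(2/3)·S^(1/2) = (1/0.023) × 0.3370 × 0.1680^(2/3) × 0.0028^(1/2) = 0.2360 m³/s

0.236 m³/s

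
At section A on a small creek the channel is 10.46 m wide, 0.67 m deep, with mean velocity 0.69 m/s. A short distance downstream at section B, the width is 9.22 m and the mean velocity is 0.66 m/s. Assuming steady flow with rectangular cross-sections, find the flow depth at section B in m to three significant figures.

0.795 m

Q = A₁V₁ = (10.46×0.67) × 0.69 = 4.836 m³/s
d₂ = Q/(b₂ V₂) = 4.836/(9.22×0.66) = 0.7947 m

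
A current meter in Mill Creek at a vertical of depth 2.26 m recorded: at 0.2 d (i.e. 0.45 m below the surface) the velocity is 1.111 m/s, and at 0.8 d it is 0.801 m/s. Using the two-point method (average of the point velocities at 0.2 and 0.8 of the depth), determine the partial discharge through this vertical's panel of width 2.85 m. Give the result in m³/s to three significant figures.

v̄ = (1.111 + 0.801) / 2 = 0.9560 m/s
q = v̄ × d × w = 0.9560 × 2.26 × 2.85 = 6.158 m³/s

6.16 m³/s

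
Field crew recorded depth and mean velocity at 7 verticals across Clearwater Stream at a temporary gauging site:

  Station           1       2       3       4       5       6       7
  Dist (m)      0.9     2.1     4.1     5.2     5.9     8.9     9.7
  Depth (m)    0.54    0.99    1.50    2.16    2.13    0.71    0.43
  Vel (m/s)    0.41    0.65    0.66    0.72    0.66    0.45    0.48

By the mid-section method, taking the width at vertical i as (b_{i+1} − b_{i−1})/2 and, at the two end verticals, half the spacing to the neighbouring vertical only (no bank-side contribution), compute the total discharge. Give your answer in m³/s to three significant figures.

7.39 m³/s

w_1 = (2.1 − 0.9)/2 = 0.6 m; q_1 = 0.41 × 0.54 × 0.6 = 0.1328 m³/s
w_2 = (4.1 − 0.9)/2 = 1.6 m; q_2 = 0.65 × 0.99 × 1.6 = 1.030 m³/s
w_3 = (5.2 − 2.1)/2 = 1.55 m; q_3 = 0.66 × 1.50 × 1.55 = 1.535 m³/s
w_4 = (5.9 − 4.1)/2 = 0.9 m; q_4 = 0.72 × 2.16 × 0.9 = 1.400 m³/s
w_5 = (8.9 − 5.2)/2 = 1.85 m; q_5 = 0.66 × 2.13 × 1.85 = 2.601 m³/s
w_6 = (9.7 − 5.9)/2 = 1.9 m; q_6 = 0.45 × 0.71 × 1.9 = 0.6071 m³/s
w_7 = (9.7 − 8.9)/2 = 0.4 m; q_7 = 0.48 × 0.43 × 0.4 = 0.08256 m³/s
Q = Σ qᵢ = 7.387 m³/s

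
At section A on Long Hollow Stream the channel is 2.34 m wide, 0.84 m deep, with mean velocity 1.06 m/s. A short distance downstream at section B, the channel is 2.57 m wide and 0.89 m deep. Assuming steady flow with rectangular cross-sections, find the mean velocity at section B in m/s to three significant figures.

0.911 m/s

Q = A₁V₁ = (2.34×0.84) × 1.06 = 2.084 m³/s
A₂ = 2.57 × 0.89 = 2.287 m²
V₂ = Q/A₂ = 2.084/2.287 = 0.9109 m/s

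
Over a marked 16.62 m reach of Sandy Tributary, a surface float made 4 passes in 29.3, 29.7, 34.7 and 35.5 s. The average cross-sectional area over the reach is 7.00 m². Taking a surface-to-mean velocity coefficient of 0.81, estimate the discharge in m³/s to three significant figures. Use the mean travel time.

2.92 m³/s

t̄ = (29.3 + 29.7 + 34.7 + 35.5) / 4 = 32.3 s
v_surface = L / t̄ = 16.62 / 32.3 = 0.5146 m/s
v_mean = 0.81 × 0.5146 = 0.4168 m/s
Q = A × v_mean = 7.00 × 0.4168 = 2.918 m³/s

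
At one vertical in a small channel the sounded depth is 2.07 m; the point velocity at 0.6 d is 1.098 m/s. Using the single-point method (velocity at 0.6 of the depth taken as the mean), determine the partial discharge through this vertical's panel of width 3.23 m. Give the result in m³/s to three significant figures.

v̄ = v₀.₆ = 1.098 m/s
q = v̄ × d × w = 1.098 × 2.07 × 3.23 = 7.341 m³/s

7.34 m³/s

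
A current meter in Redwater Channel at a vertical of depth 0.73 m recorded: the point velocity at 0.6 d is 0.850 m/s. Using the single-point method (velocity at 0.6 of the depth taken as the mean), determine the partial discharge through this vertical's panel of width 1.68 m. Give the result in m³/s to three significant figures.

v̄ = v₀.₆ = 0.850 m/s
q = v̄ × d × w = 0.8500 × 0.73 × 1.68 = 1.042 m³/s

1.04 m³/s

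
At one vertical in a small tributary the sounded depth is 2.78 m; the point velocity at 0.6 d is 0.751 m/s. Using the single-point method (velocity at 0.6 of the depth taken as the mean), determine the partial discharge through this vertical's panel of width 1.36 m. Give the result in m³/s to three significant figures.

v̄ = v₀.₆ = 0.751 m/s
q = v̄ × d × w = 0.7510 × 2.78 × 1.36 = 2.839 m³/s

2.84 m³/s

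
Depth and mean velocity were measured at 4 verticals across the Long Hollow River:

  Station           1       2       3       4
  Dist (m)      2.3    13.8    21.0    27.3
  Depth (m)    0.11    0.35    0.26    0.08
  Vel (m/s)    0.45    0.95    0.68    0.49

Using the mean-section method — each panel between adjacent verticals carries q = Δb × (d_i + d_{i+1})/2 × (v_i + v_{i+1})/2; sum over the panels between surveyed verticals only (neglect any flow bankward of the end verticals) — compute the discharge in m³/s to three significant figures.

4.27 m³/s

Panel 1-2: Δb = 11.5 m, d̄ = (0.11+0.35)/2 = 0.23, v̄ = (0.45+0.95)/2 = 0.7 → q = 11.5×0.23×0.7 = 1.852 m³/s
Panel 2-3: Δb = 7.2 m, d̄ = (0.35+0.26)/2 = 0.305, v̄ = (0.95+0.68)/2 = 0.815 → q = 7.2×0.305×0.815 = 1.790 m³/s
Panel 3-4: Δb = 6.3 m, d̄ = (0.26+0.08)/2 = 0.17, v̄ = (0.68+0.49)/2 = 0.585 → q = 6.3×0.17×0.585 = 0.6265 m³/s
Q = Σ q = 4.268 m³/s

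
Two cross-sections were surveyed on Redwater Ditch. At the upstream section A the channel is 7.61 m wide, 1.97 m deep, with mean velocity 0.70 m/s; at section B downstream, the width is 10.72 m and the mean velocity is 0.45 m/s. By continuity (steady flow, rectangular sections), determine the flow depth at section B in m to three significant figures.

2.18 m

Q = A₁V₁ = (7.61×1.97) × 0.70 = 10.49 m³/s
d₂ = Q/(b₂ V₂) = 10.49/(10.72×0.45) = 2.175 m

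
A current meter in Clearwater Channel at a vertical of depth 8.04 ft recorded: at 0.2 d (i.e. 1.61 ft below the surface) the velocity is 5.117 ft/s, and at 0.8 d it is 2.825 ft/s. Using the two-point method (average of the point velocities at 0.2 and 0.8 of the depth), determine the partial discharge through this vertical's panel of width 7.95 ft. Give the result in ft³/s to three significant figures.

v̄ = (5.117 + 2.825) / 2 = 3.971 ft/s
q = v̄ × d × w = 3.971 × 8.04 × 7.95 = 253.8 ft³/s

254 ft³/s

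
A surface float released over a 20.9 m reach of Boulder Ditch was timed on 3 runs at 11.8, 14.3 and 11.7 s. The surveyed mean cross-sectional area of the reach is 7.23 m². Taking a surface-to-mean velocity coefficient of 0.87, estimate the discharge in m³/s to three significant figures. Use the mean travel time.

t̄ = (11.8 + 14.3 + 11.7) / 3 = 12.6 s
v_surface = L / t̄ = 20.9 / 12.6 = 1.659 m/s
v_mean = 0.87 × 1.659 = 1.443 m/s
Q = A × v_mean = 7.23 × 1.443 = 10.43 m³/s

10.4 m³/s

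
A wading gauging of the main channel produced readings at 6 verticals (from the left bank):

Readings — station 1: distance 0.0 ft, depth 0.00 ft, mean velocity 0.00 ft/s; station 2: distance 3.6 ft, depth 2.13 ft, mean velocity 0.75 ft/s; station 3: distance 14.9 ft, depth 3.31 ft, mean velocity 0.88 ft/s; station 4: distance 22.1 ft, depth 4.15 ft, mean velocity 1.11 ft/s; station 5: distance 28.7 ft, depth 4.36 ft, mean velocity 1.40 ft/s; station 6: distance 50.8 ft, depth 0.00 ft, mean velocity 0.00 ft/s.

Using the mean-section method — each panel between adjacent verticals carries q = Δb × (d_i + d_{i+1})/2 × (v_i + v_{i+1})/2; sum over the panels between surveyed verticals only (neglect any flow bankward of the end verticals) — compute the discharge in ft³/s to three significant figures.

Panel 1-2: Δb = 3.6 ft, d̄ = (0.00+2.13)/2 = 1.065, v̄ = (0.00+0.75)/2 = 0.375 → q = 3.6×1.065×0.375 = 1.438 ft³/s
Panel 2-3: Δb = 11.3 ft, d̄ = (2.13+3.31)/2 = 2.72, v̄ = (0.75+0.88)/2 = 0.815 → q = 11.3×2.72×0.815 = 25.05 ft³/s
Panel 3-4: Δb = 7.2 ft, d̄ = (3.31+4.15)/2 = 3.73, v̄ = (0.88+1.11)/2 = 0.995 → q = 7.2×3.73×0.995 = 26.72 ft³/s
Panel 4-5: Δb = 6.6 ft, d̄ = (4.15+4.36)/2 = 4.255, v̄ = (1.11+1.40)/2 = 1.255 → q = 6.6×4.255×1.255 = 35.24 ft³/s
Panel 5-6: Δb = 22.1 ft, d̄ = (4.36+0.00)/2 = 2.18, v̄ = (1.40+0.00)/2 = 0.7 → q = 22.1×2.18×0.7 = 33.72 ft³/s
Q = Σ q = 122.2 ft³/s

122 ft³/s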